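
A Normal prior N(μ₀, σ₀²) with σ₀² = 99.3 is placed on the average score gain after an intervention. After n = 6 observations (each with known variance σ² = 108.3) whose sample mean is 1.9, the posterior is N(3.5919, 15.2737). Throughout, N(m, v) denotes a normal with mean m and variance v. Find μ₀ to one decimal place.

μ₀ = 12.9

With known observation variance, the Normal–Normal posterior has precision τ_n = τ₀ + n/σ² and mean μ_n = (τ₀μ₀ + (n/σ²)x̄)/τ_n.
Here τ₀ = 1/99.3 = 0.010070 and τ_data = 6/108.3 = 0.055402, so τ_n = 0.065472.
Rearranging for μ₀: μ₀ = (μ_n·τ_n − τ_data·x̄)/τ₀ = (3.5919·0.065472 − 0.055402·1.9) / 0.010070 = 0.129905/0.010070 ≈ 12.9.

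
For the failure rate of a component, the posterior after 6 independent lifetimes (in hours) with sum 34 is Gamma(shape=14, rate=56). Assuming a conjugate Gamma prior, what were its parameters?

For an exponential likelihood with a Gamma(α, β) prior on the rate, n observations with total T give posterior Gamma(α+n, β+T).
So α = 14 − 6 = 8 and β = 56 − 34 = 22.

Gamma(shape=8, rate=22)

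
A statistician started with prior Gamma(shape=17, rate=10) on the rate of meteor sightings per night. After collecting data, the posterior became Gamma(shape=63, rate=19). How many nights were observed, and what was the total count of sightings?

Gamma–Poisson conjugacy: posterior shape = α + Σxᵢ, posterior rate = β + n.
Matching: Σxᵢ = 63 − 17 = 46 and n = 19 − 10 = 9.

n = 9 nights with total 46 sightings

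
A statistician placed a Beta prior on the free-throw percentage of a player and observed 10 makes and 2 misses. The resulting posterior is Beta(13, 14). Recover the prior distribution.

A Beta(a, b) prior with s successes and f failures in binomial data gives a Beta(a+s, b+f) posterior.
Subtract the data counts: 13−10=3, 14−2=12.

Beta(3, 12)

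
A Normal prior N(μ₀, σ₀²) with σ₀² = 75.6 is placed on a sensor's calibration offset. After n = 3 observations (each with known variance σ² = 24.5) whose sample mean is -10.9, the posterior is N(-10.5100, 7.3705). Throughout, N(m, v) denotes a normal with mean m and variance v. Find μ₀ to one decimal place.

μ₀ = -6.9

With known observation variance, the Normal–Normal posterior has precision τ_n = τ₀ + n/σ² and mean μ_n = (τ₀μ₀ + (n/σ²)x̄)/τ_n.
Here τ₀ = 1/75.6 = 0.013228 and τ_data = 3/24.5 = 0.122449, so τ_n = 0.135677.
Rearranging for μ₀: μ₀ = (μ_n·τ_n − τ_data·x̄)/τ₀ = (-10.5100·0.135677 − 0.122449·-10.9) / 0.013228 = -0.091271/0.013228 ≈ -6.9.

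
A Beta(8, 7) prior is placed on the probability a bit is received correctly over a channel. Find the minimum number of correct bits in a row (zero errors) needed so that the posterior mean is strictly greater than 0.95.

k = 126

After k correct bits and 0 errors the posterior is Beta(8+k, 7), with mean (8+k)/(8+7+k).
Set (8+k)/(15+k) > 0.95 and solve: k > (0.95·15 − 8)/(1 − 0.95) = 125.000.
The smallest integer exceeding 125.000 is 126.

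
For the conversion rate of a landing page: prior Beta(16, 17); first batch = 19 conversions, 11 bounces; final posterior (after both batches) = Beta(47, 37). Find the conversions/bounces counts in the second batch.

Because Beta–binomial updating is additive in the counts, the combined data contributed (α_post−α_prior, β_post−β_prior) successes and failures.
Total across both batches: 47−16=31 conversions, 37−17=20 bounces.
Subtract the first batch: 31−19=12 conversions and 20−11=9 bounces.

12 conversions and 9 bounces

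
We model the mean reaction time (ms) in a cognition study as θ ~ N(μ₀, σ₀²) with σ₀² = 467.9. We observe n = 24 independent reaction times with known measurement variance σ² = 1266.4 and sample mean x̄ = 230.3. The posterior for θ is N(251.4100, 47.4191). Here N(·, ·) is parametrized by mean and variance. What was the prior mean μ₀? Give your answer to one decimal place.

The posterior mean is a precision-weighted average: μ_n = (τ₀μ₀ + τ_data·x̄)/(τ₀+τ_data), with τ₀=1/σ₀² and τ_data=n/σ².
Here τ₀ = 1/467.9 = 0.002137 and τ_data = 24/1266.4 = 0.018951, so τ_n = 0.021088.
Rearranging for μ₀: μ₀ = (μ_n·τ_n − τ_data·x̄)/τ₀ = (251.4100·0.021088 − 0.018951·230.3) / 0.002137 = 0.937319/0.002137 ≈ 438.6.

μ₀ = 438.6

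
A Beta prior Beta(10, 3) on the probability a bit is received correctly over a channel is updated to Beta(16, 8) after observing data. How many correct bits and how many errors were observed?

6 correct bits and 5 errors

A Beta(α, β) prior with s successes and f failures in binomial data gives a Beta(α+s, β+f) posterior.
So s = 16 − 10 = 6 and f = 8 − 3 = 5.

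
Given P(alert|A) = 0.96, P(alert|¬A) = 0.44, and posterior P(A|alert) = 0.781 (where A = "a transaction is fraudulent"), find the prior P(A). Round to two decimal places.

Bayes' rule in odds form gives O(A|E) = O(A)·[P(E|A)/P(E|¬A)], hence O(A) = O(A|E)/LR.
Posterior odds = 0.781/(1−0.781) = 3.5662. LR = 0.96/0.44 = 2.1818.
Prior odds = 3.5662/2.1818 = 1.6345, so P(A) = 1.6345/(1+1.6345) ≈ 0.62.

P(A) = 0.62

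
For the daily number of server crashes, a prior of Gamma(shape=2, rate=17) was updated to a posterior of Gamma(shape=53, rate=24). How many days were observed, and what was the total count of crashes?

Gamma–Poisson conjugacy: posterior shape = α + Σxᵢ, posterior rate = β + n.
Matching: Σxᵢ = 53 − 2 = 51 and n = 24 − 17 = 7.

n = 7 days with total 51 crashes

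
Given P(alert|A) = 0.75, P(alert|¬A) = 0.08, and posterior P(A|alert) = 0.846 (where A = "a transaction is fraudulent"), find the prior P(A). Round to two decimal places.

P(A) = 0.37

Bayes' rule in odds form gives O(A|E) = O(A)·[P(E|A)/P(E|¬A)], hence O(A) = O(A|E)/LR.
Posterior odds = 0.846/(1−0.846) = 5.4935. LR = 0.75/0.08 = 9.3750.
Prior odds = 5.4935/9.3750 = 0.5860, so P(A) = 0.5860/(1+0.5860) ≈ 0.37.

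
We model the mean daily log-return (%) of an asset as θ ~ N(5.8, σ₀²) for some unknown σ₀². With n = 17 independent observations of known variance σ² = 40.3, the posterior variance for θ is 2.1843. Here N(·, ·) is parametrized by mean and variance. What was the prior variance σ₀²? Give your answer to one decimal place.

σ₀² = 27.8

For the Normal–Normal model with known σ², precisions add: τ_n = τ₀ + n/σ².
So 1/σ₀² = 1/2.1843 − 17/40.3 = 0.457813 − 0.421836 = 0.035977.
Hence σ₀² = 1/0.035977 ≈ 27.8.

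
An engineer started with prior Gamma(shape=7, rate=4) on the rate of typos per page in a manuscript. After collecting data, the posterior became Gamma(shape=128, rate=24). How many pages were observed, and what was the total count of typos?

n = 20 pages with total 121 typos

Gamma–Poisson conjugacy: posterior shape = α + Σxᵢ, posterior rate = β + n.
Matching: Σxᵢ = 128 − 7 = 121 and n = 24 − 4 = 20.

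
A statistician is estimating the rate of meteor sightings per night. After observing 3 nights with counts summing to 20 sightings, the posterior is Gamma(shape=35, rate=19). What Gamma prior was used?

Gamma–Poisson conjugacy: posterior shape = α + Σxᵢ, posterior rate = β + n.
So α = 35 − 20 = 15 and β = 19 − 3 = 16.

Gamma(shape=15, rate=16)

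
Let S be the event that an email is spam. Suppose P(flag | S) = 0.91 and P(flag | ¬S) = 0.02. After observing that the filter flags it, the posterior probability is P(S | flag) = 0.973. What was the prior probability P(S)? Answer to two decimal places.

In odds form, posterior odds = prior odds × likelihood ratio, so prior odds = posterior odds ÷ LR.
Posterior odds = 0.973/(1−0.973) = 36.0370. LR = 0.91/0.02 = 45.5000.
Prior odds = 36.0370/45.5000 = 0.7920, so P(S) = 0.7920/(1+0.7920) ≈ 0.44.

P(S) = 0.44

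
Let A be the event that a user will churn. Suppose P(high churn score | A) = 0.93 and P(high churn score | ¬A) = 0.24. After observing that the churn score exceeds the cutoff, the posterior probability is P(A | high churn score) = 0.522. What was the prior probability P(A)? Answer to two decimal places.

Bayes' rule in odds form gives O(A|E) = O(A)·[P(E|A)/P(E|¬A)], hence O(A) = O(A|E)/LR.
Posterior odds = 0.522/(1−0.522) = 1.0921. LR = 0.93/0.24 = 3.8750.
Prior odds = 1.0921/3.8750 = 0.2818, so P(A) = 0.2818/(1+0.2818) ≈ 0.22.

P(A) = 0.22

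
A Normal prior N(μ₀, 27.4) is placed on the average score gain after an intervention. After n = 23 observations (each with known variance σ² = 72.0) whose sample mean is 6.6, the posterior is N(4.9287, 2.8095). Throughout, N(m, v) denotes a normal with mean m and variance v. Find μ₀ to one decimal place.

μ₀ = -9.7

The posterior mean is a precision-weighted average: μ_n = (τ₀μ₀ + τ_data·x̄)/(τ₀+τ_data), with τ₀=1/σ₀² and τ_data=n/σ².
Here τ₀ = 1/27.4 = 0.036496 and τ_data = 23/72.0 = 0.319444, so τ_n = 0.355940.
Rearranging for μ₀: μ₀ = (μ_n·τ_n − τ_data·x̄)/τ₀ = (4.9287·0.355940 − 0.319444·6.6) / 0.036496 = -0.354009/0.036496 ≈ -9.7.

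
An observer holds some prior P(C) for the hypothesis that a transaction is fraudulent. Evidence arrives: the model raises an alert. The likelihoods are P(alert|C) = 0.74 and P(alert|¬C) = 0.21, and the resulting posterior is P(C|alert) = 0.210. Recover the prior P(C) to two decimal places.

Bayes' rule in odds form gives O(C|E) = O(C)·[P(E|C)/P(E|¬C)], hence O(C) = O(C|E)/LR.
Posterior odds = 0.210/(1−0.210) = 0.2658. LR = 0.74/0.21 = 3.5238.
Prior odds = 0.2658/3.5238 = 0.0754, so P(C) = 0.0754/(1+0.0754) ≈ 0.07.

P(C) = 0.07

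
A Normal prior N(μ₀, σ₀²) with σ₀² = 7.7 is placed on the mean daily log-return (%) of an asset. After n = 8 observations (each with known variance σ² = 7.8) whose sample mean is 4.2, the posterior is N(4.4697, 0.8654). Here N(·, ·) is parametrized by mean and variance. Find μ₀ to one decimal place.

The posterior mean is a precision-weighted average: μ_n = (τ₀μ₀ + τ_data·x̄)/(τ₀+τ_data), with τ₀=1/σ₀² and τ_data=n/σ².
Here τ₀ = 1/7.7 = 0.129870 and τ_data = 8/7.8 = 1.025641, so τ_n = 1.155511.
Rearranging for μ₀: μ₀ = (μ_n·τ_n − τ_data·x̄)/τ₀ = (4.4697·1.155511 − 1.025641·4.2) / 0.129870 = 0.857095/0.129870 ≈ 6.6.

μ₀ = 6.6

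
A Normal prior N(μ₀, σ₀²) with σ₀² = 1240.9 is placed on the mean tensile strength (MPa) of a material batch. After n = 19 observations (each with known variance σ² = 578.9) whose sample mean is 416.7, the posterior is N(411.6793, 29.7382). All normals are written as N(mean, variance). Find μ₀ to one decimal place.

μ₀ = 207.2

With known observation variance, the Normal–Normal posterior has precision τ_n = τ₀ + n/σ² and mean μ_n = (τ₀μ₀ + (n/σ²)x̄)/τ_n.
Here τ₀ = 1/1240.9 = 0.000806 and τ_data = 19/578.9 = 0.032821, so τ_n = 0.033627.
Rearranging for μ₀: μ₀ = (μ_n·τ_n − τ_data·x̄)/τ₀ = (411.6793·0.033627 − 0.032821·416.7) / 0.000806 = 0.167029/0.000806 ≈ 207.2.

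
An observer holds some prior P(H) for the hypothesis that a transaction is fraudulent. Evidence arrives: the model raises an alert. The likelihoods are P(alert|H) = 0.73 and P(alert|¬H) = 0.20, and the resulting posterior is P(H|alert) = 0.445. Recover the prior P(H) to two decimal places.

P(H) = 0.18

Bayes' rule in odds form gives O(H|E) = O(H)·[P(E|H)/P(E|¬H)], hence O(H) = O(H|E)/LR.
Posterior odds = 0.445/(1−0.445) = 0.8018. LR = 0.73/0.20 = 3.6500.
Prior odds = 0.8018/3.6500 = 0.2197, so P(H) = 0.2197/(1+0.2197) ≈ 0.18.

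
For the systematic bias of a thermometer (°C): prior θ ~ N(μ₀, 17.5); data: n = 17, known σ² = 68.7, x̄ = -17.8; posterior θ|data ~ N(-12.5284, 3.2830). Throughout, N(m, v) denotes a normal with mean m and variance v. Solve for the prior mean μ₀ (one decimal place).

With known observation variance, the Normal–Normal posterior has precision τ_n = τ₀ + n/σ² and mean μ_n = (τ₀μ₀ + (n/σ²)x̄)/τ_n.
Here τ₀ = 1/17.5 = 0.057143 and τ_data = 17/68.7 = 0.247453, so τ_n = 0.304596.
Rearranging for μ₀: μ₀ = (μ_n·τ_n − τ_data·x̄)/τ₀ = (-12.5284·0.304596 − 0.247453·-17.8) / 0.057143 = 0.588563/0.057143 ≈ 10.3.

μ₀ = 10.3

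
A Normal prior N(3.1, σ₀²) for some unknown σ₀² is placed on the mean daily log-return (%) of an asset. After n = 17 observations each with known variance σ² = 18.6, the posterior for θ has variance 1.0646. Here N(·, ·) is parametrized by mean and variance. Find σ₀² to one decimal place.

Posterior precision equals prior precision plus data precision: 1/σ_n² = 1/σ₀² + n/σ².
So 1/σ₀² = 1/1.0646 − 17/18.6 = 0.939320 − 0.913978 = 0.025342.
Hence σ₀² = 1/0.025342 ≈ 39.5.

σ₀² = 39.5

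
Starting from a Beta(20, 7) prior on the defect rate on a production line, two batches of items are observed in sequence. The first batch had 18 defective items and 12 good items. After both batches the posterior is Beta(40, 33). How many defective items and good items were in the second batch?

Because Beta–binomial updating is additive in the counts, the combined data contributed (α_post−α_prior, β_post−β_prior) successes and failures.
Total across both batches: 40−20=20 defective items, 33−7=26 good items.
Subtract the first batch: 20−18=2 defective items and 26−12=14 good items.

2 defective items and 14 good items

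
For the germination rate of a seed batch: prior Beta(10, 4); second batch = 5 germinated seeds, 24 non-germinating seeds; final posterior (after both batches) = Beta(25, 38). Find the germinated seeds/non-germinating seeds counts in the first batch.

10 germinated seeds and 10 non-germinating seeds

Sequential conjugate updates are equivalent to a single update on the pooled data, so total successes = posterior α − prior α and total failures = posterior β − prior β.
Total across both batches: 25−10=15 germinated seeds, 38−4=34 non-germinating seeds.
Subtract the second batch: 15−5=10 germinated seeds and 34−24=10 non-germinating seeds.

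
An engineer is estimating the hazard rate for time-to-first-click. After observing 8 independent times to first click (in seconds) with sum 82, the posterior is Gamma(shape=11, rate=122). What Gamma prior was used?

Gamma(shape=3, rate=40)

For an exponential likelihood with a Gamma(α, β) prior on the rate, n observations with total T give posterior Gamma(α+n, β+T).
So α = 11 − 8 = 3 and β = 122 − 82 = 40.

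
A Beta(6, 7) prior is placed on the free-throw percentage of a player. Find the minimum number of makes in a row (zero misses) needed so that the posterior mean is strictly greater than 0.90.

k = 58

After k makes and 0 misses the posterior is Beta(6+k, 7), with mean (6+k)/(6+7+k).
Set (6+k)/(13+k) > 0.90 and solve: k > (0.90·13 − 6)/(1 − 0.90) = 57.000.
The smallest integer exceeding 57.000 is 58.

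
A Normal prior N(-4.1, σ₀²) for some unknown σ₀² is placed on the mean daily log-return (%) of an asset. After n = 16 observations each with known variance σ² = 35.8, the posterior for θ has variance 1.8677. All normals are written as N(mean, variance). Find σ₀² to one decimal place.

For the Normal–Normal model with known σ², precisions add: τ_n = τ₀ + n/σ².
So 1/σ₀² = 1/1.8677 − 16/35.8 = 0.535418 − 0.446927 = 0.088491.
Hence σ₀² = 1/0.088491 ≈ 11.3.

σ₀² = 11.3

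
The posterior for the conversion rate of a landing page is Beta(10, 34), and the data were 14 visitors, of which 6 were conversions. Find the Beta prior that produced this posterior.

A Beta(a, b) prior with s successes and f failures in binomial data gives a Beta(a+s, b+f) posterior.
So a = 10 − 6 = 4 and b = 34 − 8 = 26.

Beta(4, 26)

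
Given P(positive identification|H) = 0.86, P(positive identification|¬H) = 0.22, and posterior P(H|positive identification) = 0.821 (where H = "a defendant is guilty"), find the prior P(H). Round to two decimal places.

Bayes' rule in odds form gives O(H|E) = O(H)·[P(E|H)/P(E|¬H)], hence O(H) = O(H|E)/LR.
Posterior odds = 0.821/(1−0.821) = 4.5866. LR = 0.86/0.22 = 3.9091.
Prior odds = 4.5866/3.9091 = 1.1733, so P(H) = 1.1733/(1+1.1733) ≈ 0.54.

P(H) = 0.54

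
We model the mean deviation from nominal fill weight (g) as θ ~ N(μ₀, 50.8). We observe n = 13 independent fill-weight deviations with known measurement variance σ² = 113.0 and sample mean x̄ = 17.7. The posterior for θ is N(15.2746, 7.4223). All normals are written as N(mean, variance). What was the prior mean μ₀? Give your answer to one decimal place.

μ₀ = 1.1

With known observation variance, the Normal–Normal posterior has precision τ_n = τ₀ + n/σ² and mean μ_n = (τ₀μ₀ + (n/σ²)x̄)/τ_n.
Here τ₀ = 1/50.8 = 0.019685 and τ_data = 13/113.0 = 0.115044, so τ_n = 0.134729.
Rearranging for μ₀: μ₀ = (μ_n·τ_n − τ_data·x̄)/τ₀ = (15.2746·0.134729 − 0.115044·17.7) / 0.019685 = 0.021653/0.019685 ≈ 1.1.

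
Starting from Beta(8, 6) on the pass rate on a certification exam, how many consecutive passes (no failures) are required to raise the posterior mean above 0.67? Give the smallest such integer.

After k passes and 0 failures the posterior is Beta(8+k, 6), with mean (8+k)/(8+6+k).
Set (8+k)/(14+k) > 0.67 and solve: k > (0.67·14 − 8)/(1 − 0.67) = 4.182.
The smallest integer exceeding 4.182 is 5, and checking k=5: (13)/(19) = 0.6842 > 0.67.

k = 5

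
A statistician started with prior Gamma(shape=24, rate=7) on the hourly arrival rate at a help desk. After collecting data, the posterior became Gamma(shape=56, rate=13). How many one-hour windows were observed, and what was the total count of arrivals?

Gamma–Poisson conjugacy: posterior shape = α + Σxᵢ, posterior rate = β + n.
Matching: Σxᵢ = 56 − 24 = 32 and n = 13 − 7 = 6.

n = 6 one-hour windows with total 32 arrivals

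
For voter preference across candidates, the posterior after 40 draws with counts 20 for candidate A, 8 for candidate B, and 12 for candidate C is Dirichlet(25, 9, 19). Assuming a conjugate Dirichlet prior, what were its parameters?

For a Dirichlet(α) prior with multinomial counts c, the posterior is Dirichlet(α + c) componentwise.
Subtract each count from the matching posterior parameter: 25−20=5, 9−8=1, 19−12=7.

Dirichlet(5, 1, 7)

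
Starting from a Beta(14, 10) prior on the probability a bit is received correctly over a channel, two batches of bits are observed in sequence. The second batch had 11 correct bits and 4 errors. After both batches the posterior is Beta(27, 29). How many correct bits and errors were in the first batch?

Because Beta–binomial updating is additive in the counts, the combined data contributed (α_post−α_prior, β_post−β_prior) successes and failures.
Total across both batches: 27−14=13 correct bits, 29−10=19 errors.
Subtract the second batch: 13−11=2 correct bits and 19−4=15 errors.

2 correct bits and 15 errors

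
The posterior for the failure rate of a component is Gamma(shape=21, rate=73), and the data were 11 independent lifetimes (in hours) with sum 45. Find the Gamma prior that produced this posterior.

Gamma(shape=10, rate=28)

For an exponential likelihood with a Gamma(α, β) prior on the rate, n observations with total T give posterior Gamma(α+n, β+T).
So α = 21 − 11 = 10 and β = 73 − 45 = 28.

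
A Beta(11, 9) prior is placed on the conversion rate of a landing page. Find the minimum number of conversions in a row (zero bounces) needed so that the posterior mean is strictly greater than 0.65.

k = 6

After k conversions and 0 bounces the posterior is Beta(11+k, 9), with mean (11+k)/(11+9+k).
Set (11+k)/(20+k) > 0.65 and solve: k > (0.65·20 − 11)/(1 − 0.65) = 5.714.
The smallest integer exceeding 5.714 is 6, and checking k=6: (17)/(26) = 0.6538 > 0.65.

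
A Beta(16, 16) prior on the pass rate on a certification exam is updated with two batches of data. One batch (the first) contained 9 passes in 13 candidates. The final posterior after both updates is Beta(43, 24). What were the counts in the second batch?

Because Beta–binomial updating is additive in the counts, the combined data contributed (α_post−α_prior, β_post−β_prior) successes and failures.
Total across both batches: 43−16=27 passes, 24−16=8 failures.
Subtract the first batch: 27−9=18 passes and 8−4=4 failures.

18 passes and 4 failures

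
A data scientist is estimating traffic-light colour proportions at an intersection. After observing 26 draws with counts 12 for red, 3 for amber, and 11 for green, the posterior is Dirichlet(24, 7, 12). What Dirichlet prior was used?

For a Dirichlet(α) prior with multinomial counts c, the posterior is Dirichlet(α + c) componentwise.
Subtract each count from the matching posterior parameter: 24−12=12, 7−3=4, 12−11=1.

Dirichlet(12, 4, 1)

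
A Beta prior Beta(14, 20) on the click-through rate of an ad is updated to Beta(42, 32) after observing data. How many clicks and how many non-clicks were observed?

28 clicks and 12 non-clicks

A Beta(α, β) prior with s successes and f failures in binomial data gives a Beta(α+s, β+f) posterior.
So s = 42 − 14 = 28 and f = 32 − 20 = 12.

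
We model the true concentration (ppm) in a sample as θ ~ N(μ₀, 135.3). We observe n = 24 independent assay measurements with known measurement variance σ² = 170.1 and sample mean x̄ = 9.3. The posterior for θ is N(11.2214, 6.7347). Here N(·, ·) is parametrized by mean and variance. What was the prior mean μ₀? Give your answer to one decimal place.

With known observation variance, the Normal–Normal posterior has precision τ_n = τ₀ + n/σ² and mean μ_n = (τ₀μ₀ + (n/σ²)x̄)/τ_n.
Here τ₀ = 1/135.3 = 0.007391 and τ_data = 24/170.1 = 0.141093, so τ_n = 0.148484.
Rearranging for μ₀: μ₀ = (μ_n·τ_n − τ_data·x̄)/τ₀ = (11.2214·0.148484 − 0.141093·9.3) / 0.007391 = 0.354033/0.007391 ≈ 47.9.

μ₀ = 47.9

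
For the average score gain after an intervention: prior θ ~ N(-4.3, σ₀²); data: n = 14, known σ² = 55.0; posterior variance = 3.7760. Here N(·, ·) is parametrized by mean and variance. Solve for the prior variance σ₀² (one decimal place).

Posterior precision equals prior precision plus data precision: 1/σ_n² = 1/σ₀² + n/σ².
So 1/σ₀² = 1/3.7760 − 14/55.0 = 0.264831 − 0.254545 = 0.010286.
Hence σ₀² = 1/0.010286 ≈ 97.2.

σ₀² = 97.2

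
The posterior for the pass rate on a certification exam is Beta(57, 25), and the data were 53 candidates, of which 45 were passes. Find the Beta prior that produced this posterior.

Beta(12, 17)

Under Beta–binomial conjugacy the posterior parameters are (a+s, b+f).
Subtract the data counts: 57−45=12, 25−8=17.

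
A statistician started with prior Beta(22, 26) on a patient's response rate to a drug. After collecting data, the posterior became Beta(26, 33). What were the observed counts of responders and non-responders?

Under Beta–binomial conjugacy the posterior parameters are (a+s, b+f).
So s = 26 − 22 = 4 and f = 33 − 26 = 7.

4 responders and 7 non-responders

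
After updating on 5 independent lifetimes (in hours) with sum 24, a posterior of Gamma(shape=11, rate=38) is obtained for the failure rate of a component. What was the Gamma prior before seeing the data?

For an exponential likelihood with a Gamma(α, β) prior on the rate, n observations with total T give posterior Gamma(α+n, β+T).
So α = 11 − 5 = 6 and β = 38 − 24 = 14.

Gamma(shape=6, rate=14)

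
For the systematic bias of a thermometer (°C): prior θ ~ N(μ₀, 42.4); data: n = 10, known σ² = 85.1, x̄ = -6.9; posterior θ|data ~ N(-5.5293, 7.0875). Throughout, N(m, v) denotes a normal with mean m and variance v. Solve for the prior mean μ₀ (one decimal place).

With known observation variance, the Normal–Normal posterior has precision τ_n = τ₀ + n/σ² and mean μ_n = (τ₀μ₀ + (n/σ²)x̄)/τ_n.
Here τ₀ = 1/42.4 = 0.023585 and τ_data = 10/85.1 = 0.117509, so τ_n = 0.141094.
Rearranging for μ₀: μ₀ = (μ_n·τ_n − τ_data·x̄)/τ₀ = (-5.5293·0.141094 − 0.117509·-6.9) / 0.023585 = 0.030661/0.023585 ≈ 1.3.

μ₀ = 1.3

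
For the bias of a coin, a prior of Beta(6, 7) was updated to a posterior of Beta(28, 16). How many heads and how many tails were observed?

A Beta(a, b) prior with s successes and f failures in binomial data gives a Beta(a+s, b+f) posterior.
Match parameters: s=28−6=22, f=16−7=9.

22 heads and 9 tails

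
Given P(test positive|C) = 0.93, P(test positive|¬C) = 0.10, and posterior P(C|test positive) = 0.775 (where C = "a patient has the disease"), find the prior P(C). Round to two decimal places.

In odds form, posterior odds = prior odds × likelihood ratio, so prior odds = posterior odds ÷ LR.
Posterior odds = 0.775/(1−0.775) = 3.4444. LR = 0.93/0.10 = 9.3000.
Prior odds = 3.4444/9.3000 = 0.3704, so P(C) = 0.3704/(1+0.3704) ≈ 0.27.

P(C) = 0.27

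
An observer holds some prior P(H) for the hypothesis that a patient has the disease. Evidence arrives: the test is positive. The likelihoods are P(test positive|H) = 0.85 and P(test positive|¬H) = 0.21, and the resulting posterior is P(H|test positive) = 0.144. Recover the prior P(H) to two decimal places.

P(H) = 0.04

In odds form, posterior odds = prior odds × likelihood ratio, so prior odds = posterior odds ÷ LR.
Posterior odds = 0.144/(1−0.144) = 0.1682. LR = 0.85/0.21 = 4.0476.
Prior odds = 0.1682/4.0476 = 0.0416, so P(H) = 0.0416/(1+0.0416) ≈ 0.04.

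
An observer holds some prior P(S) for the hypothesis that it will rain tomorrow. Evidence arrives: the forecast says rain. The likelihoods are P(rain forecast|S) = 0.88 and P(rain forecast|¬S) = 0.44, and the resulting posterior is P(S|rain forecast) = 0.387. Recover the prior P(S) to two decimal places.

P(S) = 0.24

Bayes' rule in odds form gives O(S|E) = O(S)·[P(E|S)/P(E|¬S)], hence O(S) = O(S|E)/LR.
Posterior odds = 0.387/(1−0.387) = 0.6313. LR = 0.88/0.44 = 2.0000.
Prior odds = 0.6313/2.0000 = 0.3156, so P(S) = 0.3156/(1+0.3156) ≈ 0.24.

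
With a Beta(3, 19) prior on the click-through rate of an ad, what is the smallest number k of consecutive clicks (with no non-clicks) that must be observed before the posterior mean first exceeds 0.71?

k = 44

After k clicks and 0 non-clicks the posterior is Beta(3+k, 19), with mean (3+k)/(3+19+k).
Set (3+k)/(22+k) > 0.71 and solve: k > (0.71·22 − 3)/(1 − 0.71) = 43.517.
The smallest integer exceeding 43.517 is 44.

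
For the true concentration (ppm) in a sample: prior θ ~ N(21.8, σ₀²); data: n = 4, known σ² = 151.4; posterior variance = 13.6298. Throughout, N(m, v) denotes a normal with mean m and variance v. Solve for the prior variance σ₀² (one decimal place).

Posterior precision equals prior precision plus data precision: 1/σ_n² = 1/σ₀² + n/σ².
So 1/σ₀² = 1/13.6298 − 4/151.4 = 0.073369 − 0.026420 = 0.046949.
Hence σ₀² = 1/0.046949 ≈ 21.3.

σ₀² = 21.3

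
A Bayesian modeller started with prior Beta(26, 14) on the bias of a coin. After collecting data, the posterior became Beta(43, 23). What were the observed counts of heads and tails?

Beta is conjugate to the binomial likelihood: posterior = Beta(α+s, β+f).
So s = 43 − 26 = 17 and f = 23 − 14 = 9.

17 heads and 9 tails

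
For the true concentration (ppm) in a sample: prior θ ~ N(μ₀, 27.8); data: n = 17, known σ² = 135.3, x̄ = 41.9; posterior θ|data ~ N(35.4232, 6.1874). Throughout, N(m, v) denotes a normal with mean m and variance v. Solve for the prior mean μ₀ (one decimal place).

μ₀ = 12.8

With known observation variance, the Normal–Normal posterior has precision τ_n = τ₀ + n/σ² and mean μ_n = (τ₀μ₀ + (n/σ²)x̄)/τ_n.
Here τ₀ = 1/27.8 = 0.035971 and τ_data = 17/135.3 = 0.125647, so τ_n = 0.161618.
Rearranging for μ₀: μ₀ = (μ_n·τ_n − τ_data·x̄)/τ₀ = (35.4232·0.161618 − 0.125647·41.9) / 0.035971 = 0.460417/0.035971 ≈ 12.8.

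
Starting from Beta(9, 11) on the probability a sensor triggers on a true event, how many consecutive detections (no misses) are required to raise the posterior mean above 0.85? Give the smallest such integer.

k = 54

After k detections and 0 misses the posterior is Beta(9+k, 11), with mean (9+k)/(9+11+k).
Set (9+k)/(20+k) > 0.85 and solve: k > (0.85·20 − 9)/(1 − 0.85) = 53.333.
The smallest integer exceeding 53.333 is 54.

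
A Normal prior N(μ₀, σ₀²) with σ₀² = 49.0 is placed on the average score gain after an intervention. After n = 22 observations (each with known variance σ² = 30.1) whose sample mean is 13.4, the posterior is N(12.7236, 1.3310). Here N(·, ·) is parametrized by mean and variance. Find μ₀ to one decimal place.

The posterior mean is a precision-weighted average: μ_n = (τ₀μ₀ + τ_data·x̄)/(τ₀+τ_data), with τ₀=1/σ₀² and τ_data=n/σ².
Here τ₀ = 1/49.0 = 0.020408 and τ_data = 22/30.1 = 0.730897, so τ_n = 0.751305.
Rearranging for μ₀: μ₀ = (μ_n·τ_n − τ_data·x̄)/τ₀ = (12.7236·0.751305 − 0.730897·13.4) / 0.020408 = -0.234716/0.020408 ≈ -11.5.

μ₀ = -11.5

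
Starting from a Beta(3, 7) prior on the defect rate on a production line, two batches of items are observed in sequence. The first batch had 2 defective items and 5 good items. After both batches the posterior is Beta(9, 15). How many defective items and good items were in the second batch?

4 defective items and 3 good items

Because Beta–binomial updating is additive in the counts, the combined data contributed (α_post−α_prior, β_post−β_prior) successes and failures.
Total across both batches: 9−3=6 defective items, 15−7=8 good items.
Subtract the first batch: 6−2=4 defective items and 8−5=3 good items.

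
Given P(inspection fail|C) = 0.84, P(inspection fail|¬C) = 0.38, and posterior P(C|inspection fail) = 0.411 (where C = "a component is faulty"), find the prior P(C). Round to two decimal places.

Bayes' rule in odds form gives O(C|E) = O(C)·[P(E|C)/P(E|¬C)], hence O(C) = O(C|E)/LR.
Posterior odds = 0.411/(1−0.411) = 0.6978. LR = 0.84/0.38 = 2.2105.
Prior odds = 0.6978/2.2105 = 0.3157, so P(C) = 0.3157/(1+0.3157) ≈ 0.24.

P(C) = 0.24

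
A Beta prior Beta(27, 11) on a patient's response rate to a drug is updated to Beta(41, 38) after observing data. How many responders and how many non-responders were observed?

Beta is conjugate to the binomial likelihood: posterior = Beta(a+s, b+f).
So s = 41 − 27 = 14 and f = 38 − 11 = 27.

14 responders and 27 non-responders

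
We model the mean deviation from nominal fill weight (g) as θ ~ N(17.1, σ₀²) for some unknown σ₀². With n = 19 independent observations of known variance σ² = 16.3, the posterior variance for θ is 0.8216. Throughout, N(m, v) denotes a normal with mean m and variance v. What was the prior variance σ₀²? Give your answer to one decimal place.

σ₀² = 19.4

Posterior precision equals prior precision plus data precision: 1/σ_n² = 1/σ₀² + n/σ².
So 1/σ₀² = 1/0.8216 − 19/16.3 = 1.217137 − 1.165644 = 0.051493.
Hence σ₀² = 1/0.051493 ≈ 19.4.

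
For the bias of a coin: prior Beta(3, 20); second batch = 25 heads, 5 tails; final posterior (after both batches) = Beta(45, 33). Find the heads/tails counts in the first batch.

17 heads and 8 tails

Because Beta–binomial updating is additive in the counts, the combined data contributed (α_post−α_prior, β_post−β_prior) successes and failures.
Total across both batches: 45−3=42 heads, 33−20=13 tails.
Subtract the second batch: 42−25=17 heads and 13−5=8 tails.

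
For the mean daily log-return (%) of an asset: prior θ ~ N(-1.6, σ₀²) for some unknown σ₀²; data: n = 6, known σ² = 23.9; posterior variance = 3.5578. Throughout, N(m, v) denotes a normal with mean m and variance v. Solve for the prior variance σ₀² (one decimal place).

σ₀² = 33.3

For the Normal–Normal model with known σ², precisions add: τ_n = τ₀ + n/σ².
So 1/σ₀² = 1/3.5578 − 6/23.9 = 0.281073 − 0.251046 = 0.030027.
Hence σ₀² = 1/0.030027 ≈ 33.3.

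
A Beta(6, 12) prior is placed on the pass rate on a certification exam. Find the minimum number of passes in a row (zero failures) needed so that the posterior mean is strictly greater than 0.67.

After k passes and 0 failures the posterior is Beta(6+k, 12), with mean (6+k)/(6+12+k).
Set (6+k)/(18+k) > 0.67 and solve: k > (0.67·18 − 6)/(1 − 0.67) = 18.364.
The smallest integer exceeding 18.364 is 19, and checking k=19: (25)/(37) = 0.6757 > 0.67.

k = 19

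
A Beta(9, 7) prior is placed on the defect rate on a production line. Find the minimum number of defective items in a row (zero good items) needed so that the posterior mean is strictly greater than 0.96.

After k defective items and 0 good items the posterior is Beta(9+k, 7), with mean (9+k)/(9+7+k).
Set (9+k)/(16+k) > 0.96 and solve: k > (0.96·16 − 9)/(1 − 0.96) = 159.000.
The smallest integer exceeding 159.000 is 160.

k = 160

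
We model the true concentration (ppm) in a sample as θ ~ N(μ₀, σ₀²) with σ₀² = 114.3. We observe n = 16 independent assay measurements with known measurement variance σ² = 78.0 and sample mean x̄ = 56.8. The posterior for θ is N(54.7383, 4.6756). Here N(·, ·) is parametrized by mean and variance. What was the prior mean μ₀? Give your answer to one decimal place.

μ₀ = 6.4

With known observation variance, the Normal–Normal posterior has precision τ_n = τ₀ + n/σ² and mean μ_n = (τ₀μ₀ + (n/σ²)x̄)/τ_n.
Here τ₀ = 1/114.3 = 0.008749 and τ_data = 16/78.0 = 0.205128, so τ_n = 0.213877.
Rearranging for μ₀: μ₀ = (μ_n·τ_n − τ_data·x̄)/τ₀ = (54.7383·0.213877 − 0.205128·56.8) / 0.008749 = 0.055993/0.008749 ≈ 6.4.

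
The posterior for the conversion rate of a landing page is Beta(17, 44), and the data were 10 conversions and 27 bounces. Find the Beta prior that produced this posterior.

Beta(7, 17)

A Beta(α, β) prior with s successes and f failures in binomial data gives a Beta(α+s, β+f) posterior.
So α = 17 − 10 = 7 and β = 44 − 27 = 17.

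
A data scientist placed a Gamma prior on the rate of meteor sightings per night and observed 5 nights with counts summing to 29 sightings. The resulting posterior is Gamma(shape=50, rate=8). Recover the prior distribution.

Gamma(shape=21, rate=3)

Gamma–Poisson conjugacy: posterior shape = α + Σxᵢ, posterior rate = β + n.
So α = 50 − 29 = 21 and β = 8 − 5 = 3.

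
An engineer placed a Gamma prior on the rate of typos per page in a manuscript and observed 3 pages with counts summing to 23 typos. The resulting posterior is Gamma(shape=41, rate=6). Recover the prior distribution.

Gamma(shape=18, rate=3)

Gamma–Poisson conjugacy: posterior shape = α + Σxᵢ, posterior rate = β + n.
So α = 41 − 23 = 18 and β = 6 − 3 = 3.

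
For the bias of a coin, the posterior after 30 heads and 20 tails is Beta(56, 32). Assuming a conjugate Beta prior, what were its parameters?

Beta is conjugate to the binomial likelihood: posterior = Beta(α+s, β+f).
Subtract the data counts: 56−30=26, 32−20=12.

Beta(26, 12)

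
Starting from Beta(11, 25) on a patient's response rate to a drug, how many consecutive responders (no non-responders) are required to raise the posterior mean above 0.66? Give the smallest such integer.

After k responders and 0 non-responders the posterior is Beta(11+k, 25), with mean (11+k)/(11+25+k).
Set (11+k)/(36+k) > 0.66 and solve: k > (0.66·36 − 11)/(1 − 0.66) = 37.529.
The smallest integer exceeding 37.529 is 38, and checking k=38: (49)/(74) = 0.6622 > 0.66.

k = 38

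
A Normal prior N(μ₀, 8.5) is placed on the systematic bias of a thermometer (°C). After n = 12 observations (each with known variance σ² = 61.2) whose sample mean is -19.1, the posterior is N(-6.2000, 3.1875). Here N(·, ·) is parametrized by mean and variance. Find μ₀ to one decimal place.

With known observation variance, the Normal–Normal posterior has precision τ_n = τ₀ + n/σ² and mean μ_n = (τ₀μ₀ + (n/σ²)x̄)/τ_n.
Here τ₀ = 1/8.5 = 0.117647 and τ_data = 12/61.2 = 0.196078, so τ_n = 0.313725.
Rearranging for μ₀: μ₀ = (μ_n·τ_n − τ_data·x̄)/τ₀ = (-6.2000·0.313725 − 0.196078·-19.1) / 0.117647 = 1.799995/0.117647 ≈ 15.3.

μ₀ = 15.3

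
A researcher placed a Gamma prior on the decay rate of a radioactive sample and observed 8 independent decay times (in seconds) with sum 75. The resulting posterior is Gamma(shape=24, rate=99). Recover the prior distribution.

For an exponential likelihood with a Gamma(α, β) prior on the rate, n observations with total T give posterior Gamma(α+n, β+T).
So α = 24 − 8 = 16 and β = 99 − 75 = 24.

Gamma(shape=16, rate=24)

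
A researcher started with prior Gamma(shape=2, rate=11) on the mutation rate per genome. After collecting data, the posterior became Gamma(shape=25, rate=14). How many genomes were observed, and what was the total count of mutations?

n = 3 genomes with total 23 mutations

A Gamma(α, β) prior (rate parametrization) on a Poisson rate with n observations summing to S gives posterior Gamma(α+S, β+n).
Matching: Σxᵢ = 25 − 2 = 23 and n = 14 − 11 = 3.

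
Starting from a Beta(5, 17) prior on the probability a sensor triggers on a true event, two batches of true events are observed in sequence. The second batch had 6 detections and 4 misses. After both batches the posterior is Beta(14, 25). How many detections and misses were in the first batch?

Because Beta–binomial updating is additive in the counts, the combined data contributed (α_post−α_prior, β_post−β_prior) successes and failures.
Total across both batches: 14−5=9 detections, 25−17=8 misses.
Subtract the second batch: 9−6=3 detections and 8−4=4 misses.

3 detections and 4 misses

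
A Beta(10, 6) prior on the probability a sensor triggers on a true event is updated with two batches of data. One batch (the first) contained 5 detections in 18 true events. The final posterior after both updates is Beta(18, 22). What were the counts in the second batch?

Because Beta–binomial updating is additive in the counts, the combined data contributed (α_post−α_prior, β_post−β_prior) successes and failures.
Total across both batches: 18−10=8 detections, 22−6=16 misses.
Subtract the first batch: 8−5=3 detections and 16−13=3 misses.

3 detections and 3 misses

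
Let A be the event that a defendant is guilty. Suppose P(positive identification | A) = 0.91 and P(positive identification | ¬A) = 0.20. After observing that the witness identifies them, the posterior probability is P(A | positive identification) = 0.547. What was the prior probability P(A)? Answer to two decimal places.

P(A) = 0.21

In odds form, posterior odds = prior odds × likelihood ratio, so prior odds = posterior odds ÷ LR.
Posterior odds = 0.547/(1−0.547) = 1.2075. LR = 0.91/0.20 = 4.5500.
Prior odds = 1.2075/4.5500 = 0.2654, so P(A) = 0.2654/(1+0.2654) ≈ 0.21.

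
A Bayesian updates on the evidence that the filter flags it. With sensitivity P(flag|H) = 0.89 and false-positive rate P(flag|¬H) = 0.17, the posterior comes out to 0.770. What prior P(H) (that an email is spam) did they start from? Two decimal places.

Bayes' rule in odds form gives O(H|E) = O(H)·[P(E|H)/P(E|¬H)], hence O(H) = O(H|E)/LR.
Posterior odds = 0.770/(1−0.770) = 3.3478. LR = 0.89/0.17 = 5.2353.
Prior odds = 3.3478/5.2353 = 0.6395, so P(H) = 0.6395/(1+0.6395) ≈ 0.39.

P(H) = 0.39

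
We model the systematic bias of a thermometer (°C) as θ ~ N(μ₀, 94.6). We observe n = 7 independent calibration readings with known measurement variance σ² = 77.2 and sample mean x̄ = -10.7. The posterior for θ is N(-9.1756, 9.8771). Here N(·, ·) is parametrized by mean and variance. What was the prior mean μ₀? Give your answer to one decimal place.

μ₀ = 3.9

The posterior mean is a precision-weighted average: μ_n = (τ₀μ₀ + τ_data·x̄)/(τ₀+τ_data), with τ₀=1/σ₀² and τ_data=n/σ².
Here τ₀ = 1/94.6 = 0.010571 and τ_data = 7/77.2 = 0.090674, so τ_n = 0.101245.
Rearranging for μ₀: μ₀ = (μ_n·τ_n − τ_data·x̄)/τ₀ = (-9.1756·0.101245 − 0.090674·-10.7) / 0.010571 = 0.041228/0.010571 ≈ 3.9.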